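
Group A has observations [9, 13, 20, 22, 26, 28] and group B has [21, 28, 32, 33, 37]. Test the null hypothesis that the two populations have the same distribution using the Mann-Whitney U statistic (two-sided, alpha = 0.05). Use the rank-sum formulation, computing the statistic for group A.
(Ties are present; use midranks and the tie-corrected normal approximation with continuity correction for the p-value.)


Step 1: Combine and sort all 11 observations; assign midranks.
sorted (value, group): (9,X), (13,X), (20,X), (21,Y), (22,X), (26,X), (28,X), (28,Y), (32,Y), (33,Y), (37,Y)
ranks: 9->1, 13->2, 20->3, 21->4, 22->5, 26->6, 28->7.5, 28->7.5, 32->9, 33->10, 37->11
Step 2: Rank sum for X: R1 = 1 + 2 + 3 + 5 + 6 + 7.5 = 24.5.
Step 3: U_X = R1 - n1(n1+1)/2 = 24.5 - 6*7/2 = 24.5 - 21 = 3.5.
       U_Y = n1*n2 - U_X = 30 - 3.5 = 26.5.
Step 4: Ties are present, so use the tie-corrected normal approximation (with continuity correction) for the p-value.
Step 5: p-value = 0.044126; compare to alpha = 0.05. reject H0.

U_X = 3.5, p = 0.044126, reject H0 at alpha = 0.05.


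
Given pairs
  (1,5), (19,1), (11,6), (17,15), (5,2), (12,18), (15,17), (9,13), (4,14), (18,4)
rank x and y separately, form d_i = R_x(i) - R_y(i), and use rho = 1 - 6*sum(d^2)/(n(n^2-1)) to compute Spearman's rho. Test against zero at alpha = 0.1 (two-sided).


Step 1: Rank x and y separately (midranks; no ties here).
rank(x): 1->1, 19->10, 11->5, 17->8, 5->3, 12->6, 15->7, 9->4, 4->2, 18->9
rank(y): 5->4, 1->1, 6->5, 15->8, 2->2, 18->10, 17->9, 13->6, 14->7, 4->3
Step 2: d_i = R_x(i) - R_y(i); compute d_i^2.
  (1-4)^2=9, (10-1)^2=81, (5-5)^2=0, (8-8)^2=0, (3-2)^2=1, (6-10)^2=16, (7-9)^2=4, (4-6)^2=4, (2-7)^2=25, (9-3)^2=36
sum(d^2) = 176.
Step 3: rho = 1 - 6*176 / (10*(10^2 - 1)) = 1 - 1056/990 = -0.066667.
Step 4: Under H0, t = rho * sqrt((n-2)/(1-rho^2)) = -0.1890 ~ t(8).
Step 5: Two-sided p-value from the t-distribution with 8 df = 0.854813.
Step 6: alpha = 0.1. fail to reject H0.

rho = -0.0667, p = 0.854813, fail to reject H0 at alpha = 0.1.


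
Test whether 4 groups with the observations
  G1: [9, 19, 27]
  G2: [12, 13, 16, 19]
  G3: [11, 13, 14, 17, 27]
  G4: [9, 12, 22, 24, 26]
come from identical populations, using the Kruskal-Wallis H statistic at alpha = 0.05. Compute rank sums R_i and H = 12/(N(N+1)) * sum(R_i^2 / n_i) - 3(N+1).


Step 1: Combine all N = 17 observations and assign midranks.
sorted (value, group, rank): (9,G1,1.5), (9,G4,1.5), (11,G3,3), (12,G2,4.5), (12,G4,4.5), (13,G2,6.5), (13,G3,6.5), (14,G3,8), (16,G2,9), (17,G3,10), (19,G1,11.5), (19,G2,11.5), (22,G4,13), (24,G4,14), (26,G4,15), (27,G1,16.5), (27,G3,16.5)
Step 2: Sum ranks within each group.
R_1 = 29.5 (n_1 = 3)
R_2 = 31.5 (n_2 = 4)
R_3 = 44 (n_3 = 5)
R_4 = 48 (n_4 = 5)
Step 3: H = 12/(N(N+1)) * sum(R_i^2/n_i) - 3(N+1)
     = 12/(17*18) * (29.5^2/3 + 31.5^2/4 + 44^2/5 + 48^2/5) - 3*18
     = 0.039216 * 1386.15 - 54
     = 0.358660.
Step 4: Ties present; correction factor C = 1 - 30/(17^3 - 17) = 0.993873. Corrected H = 0.358660 / 0.993873 = 0.360871.
Step 5: Under H0, H ~ chi^2(3); p-value = 0.948201.
Step 6: alpha = 0.05. fail to reject H0.

H = 0.3609, df = 3, p = 0.948201, fail to reject H0.


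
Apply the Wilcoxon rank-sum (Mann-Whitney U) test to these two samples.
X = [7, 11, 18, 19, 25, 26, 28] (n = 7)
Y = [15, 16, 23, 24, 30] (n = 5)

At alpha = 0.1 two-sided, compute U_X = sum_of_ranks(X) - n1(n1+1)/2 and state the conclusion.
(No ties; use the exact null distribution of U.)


Step 1: Combine and sort all 12 observations; assign midranks.
sorted (value, group): (7,X), (11,X), (15,Y), (16,Y), (18,X), (19,X), (23,Y), (24,Y), (25,X), (26,X), (28,X), (30,Y)
ranks: 7->1, 11->2, 15->3, 16->4, 18->5, 19->6, 23->7, 24->8, 25->9, 26->10, 28->11, 30->12
Step 2: Rank sum for X: R1 = 1 + 2 + 5 + 6 + 9 + 10 + 11 = 44.
Step 3: U_X = R1 - n1(n1+1)/2 = 44 - 7*8/2 = 44 - 28 = 16.
       U_Y = n1*n2 - U_X = 35 - 16 = 19.
Step 4: No ties, so the exact null distribution of U (based on enumerating the C(12,7) = 792 equally likely rank assignments) gives the two-sided p-value.
Step 5: p-value = 0.876263; compare to alpha = 0.1. fail to reject H0.

U_X = 16, p = 0.876263, fail to reject H0 at alpha = 0.1.


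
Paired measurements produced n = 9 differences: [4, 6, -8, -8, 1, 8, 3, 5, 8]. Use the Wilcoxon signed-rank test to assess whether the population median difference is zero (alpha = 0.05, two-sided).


Step 1: Drop any zero differences (none here) and take |d_i|.
|d| = [4, 6, 8, 8, 1, 8, 3, 5, 8]
Step 2: Midrank |d_i| (ties get averaged ranks).
ranks: |4|->3, |6|->5, |8|->7.5, |8|->7.5, |1|->1, |8|->7.5, |3|->2, |5|->4, |8|->7.5
Step 3: Attach original signs; sum ranks with positive sign and with negative sign.
W+ = 3 + 5 + 1 + 7.5 + 2 + 4 + 7.5 = 30
W- = 7.5 + 7.5 = 15
(Check: W+ + W- = 45 should equal n(n+1)/2 = 45.)
Step 4: Test statistic W = min(W+, W-) = 15.
Step 5: Ties in |d|, so use the tie-corrected normal approximation.
        E[W] = n(n+1)/4 = 9*10/4 = 22.5.
        Tie groups: |d|=8 (t=4); sum(t^3 - t) = 60.
        Var[W] = n(n+1)(2n+1)/24 - sum(t^3-t)/48 = 1710/24 - 60/48 = 70.
        z = (W - E[W]) / sqrt(Var[W]) = (15 - 22.5) / 8.3666 = -0.8964.
        Two-sided p = 2*Phi(z) = 0.370028.
Step 6: alpha = 0.05. fail to reject H0.

W+ = 30, W- = 15, W = min = 15, p = 0.370028, fail to reject H0.


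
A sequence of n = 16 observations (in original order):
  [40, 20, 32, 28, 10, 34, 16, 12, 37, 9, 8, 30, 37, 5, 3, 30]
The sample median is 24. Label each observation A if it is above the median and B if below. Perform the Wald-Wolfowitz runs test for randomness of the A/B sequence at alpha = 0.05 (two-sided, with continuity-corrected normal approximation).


Step 1: Compute median = 24; label A = above, B = below.
Labels in order: ABAABABBABBAABBA  (n_A = 8, n_B = 8)
Step 2: Count runs R = 11.
Step 3: Under H0 (random ordering), E[R] = 2*n_A*n_B/(n_A+n_B) + 1 = 2*8*8/16 + 1 = 9.0000.
        Var[R] = 2*n_A*n_B*(2*n_A*n_B - n_A - n_B) / ((n_A+n_B)^2 * (n_A+n_B-1)) = 14336/3840 = 3.7333.
        SD[R] = 1.9322.
Step 4: Continuity-corrected z = (R - 0.5 - E[R]) / SD[R] = (11 - 0.5 - 9.0000) / 1.9322 = 0.7763.
Step 5: Two-sided p-value via normal approximation = 2*(1 - Phi(|z|)) = 0.437558.
Step 6: alpha = 0.05. fail to reject H0.

R = 11, z = 0.7763, p = 0.437558, fail to reject H0.


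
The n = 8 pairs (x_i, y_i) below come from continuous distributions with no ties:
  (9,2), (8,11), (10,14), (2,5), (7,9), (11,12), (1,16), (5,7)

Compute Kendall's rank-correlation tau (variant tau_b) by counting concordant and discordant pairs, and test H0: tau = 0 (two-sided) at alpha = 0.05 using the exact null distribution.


Step 1: Enumerate the 28 unordered pairs (i,j) with i<j and classify each by sign(x_j-x_i) * sign(y_j-y_i).
  (1,2):dx=-1,dy=+9->D; (1,3):dx=+1,dy=+12->C; (1,4):dx=-7,dy=+3->D; (1,5):dx=-2,dy=+7->D
  (1,6):dx=+2,dy=+10->C; (1,7):dx=-8,dy=+14->D; (1,8):dx=-4,dy=+5->D; (2,3):dx=+2,dy=+3->C
  (2,4):dx=-6,dy=-6->C; (2,5):dx=-1,dy=-2->C; (2,6):dx=+3,dy=+1->C; (2,7):dx=-7,dy=+5->D
  (2,8):dx=-3,dy=-4->C; (3,4):dx=-8,dy=-9->C; (3,5):dx=-3,dy=-5->C; (3,6):dx=+1,dy=-2->D
  (3,7):dx=-9,dy=+2->D; (3,8):dx=-5,dy=-7->C; (4,5):dx=+5,dy=+4->C; (4,6):dx=+9,dy=+7->C
  (4,7):dx=-1,dy=+11->D; (4,8):dx=+3,dy=+2->C; (5,6):dx=+4,dy=+3->C; (5,7):dx=-6,dy=+7->D
  (5,8):dx=-2,dy=-2->C; (6,7):dx=-10,dy=+4->D; (6,8):dx=-6,dy=-5->C; (7,8):dx=+4,dy=-9->D
Step 2: C = 16, D = 12, total pairs = 28.
Step 3: tau = (C - D)/(n(n-1)/2) = (16 - 12)/28 = 0.142857.
Step 4: Exact two-sided p-value (enumerate n! = 40320 permutations of y under H0): p = 0.719544.
Step 5: alpha = 0.05. fail to reject H0.

tau_b = 0.1429 (C=16, D=12), p = 0.719544, fail to reject H0.


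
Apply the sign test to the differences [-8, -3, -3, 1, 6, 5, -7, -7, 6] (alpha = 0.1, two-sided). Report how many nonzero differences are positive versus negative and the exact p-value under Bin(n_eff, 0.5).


Step 1: Discard zero differences. Original n = 9; n_eff = number of nonzero differences = 9.
Nonzero differences (with sign): -8, -3, -3, +1, +6, +5, -7, -7, +6
Step 2: Count signs: positive = 4, negative = 5.
Step 3: Under H0: P(positive) = 0.5, so the number of positives S ~ Bin(9, 0.5).
Step 4: Two-sided exact p-value = sum of Bin(9,0.5) probabilities at or below the observed probability = 1.000000.
Step 5: alpha = 0.1. fail to reject H0.

n_eff = 9, pos = 4, neg = 5, p = 1.000000, fail to reject H0.


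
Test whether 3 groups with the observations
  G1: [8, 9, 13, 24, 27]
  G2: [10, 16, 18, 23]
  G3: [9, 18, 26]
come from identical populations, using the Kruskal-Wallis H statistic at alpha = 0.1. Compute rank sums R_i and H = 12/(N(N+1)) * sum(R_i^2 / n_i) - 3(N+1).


Step 1: Combine all N = 12 observations and assign midranks.
sorted (value, group, rank): (8,G1,1), (9,G1,2.5), (9,G3,2.5), (10,G2,4), (13,G1,5), (16,G2,6), (18,G2,7.5), (18,G3,7.5), (23,G2,9), (24,G1,10), (26,G3,11), (27,G1,12)
Step 2: Sum ranks within each group.
R_1 = 30.5 (n_1 = 5)
R_2 = 26.5 (n_2 = 4)
R_3 = 21 (n_3 = 3)
Step 3: H = 12/(N(N+1)) * sum(R_i^2/n_i) - 3(N+1)
     = 12/(12*13) * (30.5^2/5 + 26.5^2/4 + 21^2/3) - 3*13
     = 0.076923 * 508.613 - 39
     = 0.124038.
Step 4: Ties present; correction factor C = 1 - 12/(12^3 - 12) = 0.993007. Corrected H = 0.124038 / 0.993007 = 0.124912.
Step 5: Under H0, H ~ chi^2(2); p-value = 0.939454.
Step 6: alpha = 0.1. fail to reject H0.

H = 0.1249, df = 2, p = 0.939454, fail to reject H0.


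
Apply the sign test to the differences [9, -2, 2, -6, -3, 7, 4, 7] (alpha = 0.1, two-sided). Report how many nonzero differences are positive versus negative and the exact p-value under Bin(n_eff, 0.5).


Step 1: Discard zero differences. Original n = 8; n_eff = number of nonzero differences = 8.
Nonzero differences (with sign): +9, -2, +2, -6, -3, +7, +4, +7
Step 2: Count signs: positive = 5, negative = 3.
Step 3: Under H0: P(positive) = 0.5, so the number of positives S ~ Bin(8, 0.5).
Step 4: Two-sided exact p-value = sum of Bin(8,0.5) probabilities at or below the observed probability = 0.726562.
Step 5: alpha = 0.1. fail to reject H0.

n_eff = 8, pos = 5, neg = 3, p = 0.726562, fail to reject H0.


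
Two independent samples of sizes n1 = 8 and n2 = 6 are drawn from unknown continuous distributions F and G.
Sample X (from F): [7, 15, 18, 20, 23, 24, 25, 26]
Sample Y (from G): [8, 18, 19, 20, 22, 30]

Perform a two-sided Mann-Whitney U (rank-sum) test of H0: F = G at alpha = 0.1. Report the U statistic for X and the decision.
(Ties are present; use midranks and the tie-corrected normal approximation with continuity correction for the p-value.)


Step 1: Combine and sort all 14 observations; assign midranks.
sorted (value, group): (7,X), (8,Y), (15,X), (18,X), (18,Y), (19,Y), (20,X), (20,Y), (22,Y), (23,X), (24,X), (25,X), (26,X), (30,Y)
ranks: 7->1, 8->2, 15->3, 18->4.5, 18->4.5, 19->6, 20->7.5, 20->7.5, 22->9, 23->10, 24->11, 25->12, 26->13, 30->14
Step 2: Rank sum for X: R1 = 1 + 3 + 4.5 + 7.5 + 10 + 11 + 12 + 13 = 62.
Step 3: U_X = R1 - n1(n1+1)/2 = 62 - 8*9/2 = 62 - 36 = 26.
       U_Y = n1*n2 - U_X = 48 - 26 = 22.
Step 4: Ties are present, so use the tie-corrected normal approximation (with continuity correction) for the p-value.
Step 5: p-value = 0.846116; compare to alpha = 0.1. fail to reject H0.

U_X = 26, p = 0.846116, fail to reject H0 at alpha = 0.1.


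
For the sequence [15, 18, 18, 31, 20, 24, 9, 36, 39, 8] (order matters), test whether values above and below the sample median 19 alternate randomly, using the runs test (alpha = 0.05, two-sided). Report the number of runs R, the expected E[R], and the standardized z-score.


Step 1: Compute median = 19; label A = above, B = below.
Labels in order: BBBAAABAAB  (n_A = 5, n_B = 5)
Step 2: Count runs R = 5.
Step 3: Under H0 (random ordering), E[R] = 2*n_A*n_B/(n_A+n_B) + 1 = 2*5*5/10 + 1 = 6.0000.
        Var[R] = 2*n_A*n_B*(2*n_A*n_B - n_A - n_B) / ((n_A+n_B)^2 * (n_A+n_B-1)) = 2000/900 = 2.2222.
        SD[R] = 1.4907.
Step 4: Continuity-corrected z = (R + 0.5 - E[R]) / SD[R] = (5 + 0.5 - 6.0000) / 1.4907 = -0.3354.
Step 5: Two-sided p-value via normal approximation = 2*(1 - Phi(|z|)) = 0.737316.
Step 6: alpha = 0.05. fail to reject H0.

R = 5, z = -0.3354, p = 0.737316, fail to reject H0.


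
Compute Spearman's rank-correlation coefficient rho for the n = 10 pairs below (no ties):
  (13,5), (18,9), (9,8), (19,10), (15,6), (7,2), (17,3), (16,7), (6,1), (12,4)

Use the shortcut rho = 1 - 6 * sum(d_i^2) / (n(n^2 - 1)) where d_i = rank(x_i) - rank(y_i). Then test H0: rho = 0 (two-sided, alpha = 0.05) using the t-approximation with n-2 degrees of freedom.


Step 1: Rank x and y separately (midranks; no ties here).
rank(x): 13->5, 18->9, 9->3, 19->10, 15->6, 7->2, 17->8, 16->7, 6->1, 12->4
rank(y): 5->5, 9->9, 8->8, 10->10, 6->6, 2->2, 3->3, 7->7, 1->1, 4->4
Step 2: d_i = R_x(i) - R_y(i); compute d_i^2.
  (5-5)^2=0, (9-9)^2=0, (3-8)^2=25, (10-10)^2=0, (6-6)^2=0, (2-2)^2=0, (8-3)^2=25, (7-7)^2=0, (1-1)^2=0, (4-4)^2=0
sum(d^2) = 50.
Step 3: rho = 1 - 6*50 / (10*(10^2 - 1)) = 1 - 300/990 = 0.696970.
Step 4: Under H0, t = rho * sqrt((n-2)/(1-rho^2)) = 2.7490 ~ t(8).
Step 5: Two-sided p-value from the t-distribution with 8 df = 0.025097.
Step 6: alpha = 0.05. reject H0.

rho = 0.6970, p = 0.025097, reject H0 at alpha = 0.05.


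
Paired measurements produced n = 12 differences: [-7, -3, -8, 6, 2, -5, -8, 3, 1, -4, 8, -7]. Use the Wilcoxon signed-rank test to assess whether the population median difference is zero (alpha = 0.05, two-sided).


Step 1: Drop any zero differences (none here) and take |d_i|.
|d| = [7, 3, 8, 6, 2, 5, 8, 3, 1, 4, 8, 7]
Step 2: Midrank |d_i| (ties get averaged ranks).
ranks: |7|->8.5, |3|->3.5, |8|->11, |6|->7, |2|->2, |5|->6, |8|->11, |3|->3.5, |1|->1, |4|->5, |8|->11, |7|->8.5
Step 3: Attach original signs; sum ranks with positive sign and with negative sign.
W+ = 7 + 2 + 3.5 + 1 + 11 = 24.5
W- = 8.5 + 3.5 + 11 + 6 + 11 + 5 + 8.5 = 53.5
(Check: W+ + W- = 78 should equal n(n+1)/2 = 78.)
Step 4: Test statistic W = min(W+, W-) = 24.5.
Step 5: Ties in |d|, so use the tie-corrected normal approximation.
        E[W] = n(n+1)/4 = 12*13/4 = 39.
        Tie groups: |d|=3 (t=2), |d|=7 (t=2), |d|=8 (t=3); sum(t^3 - t) = 36.
        Var[W] = n(n+1)(2n+1)/24 - sum(t^3-t)/48 = 3900/24 - 36/48 = 161.75.
        z = (W - E[W]) / sqrt(Var[W]) = (24.5 - 39) / 12.7181 = -1.1401.
        Two-sided p = 2*Phi(z) = 0.254241.
Step 6: alpha = 0.05. fail to reject H0.

W+ = 24.5, W- = 53.5, W = min = 24.5, p = 0.254241, fail to reject H0.


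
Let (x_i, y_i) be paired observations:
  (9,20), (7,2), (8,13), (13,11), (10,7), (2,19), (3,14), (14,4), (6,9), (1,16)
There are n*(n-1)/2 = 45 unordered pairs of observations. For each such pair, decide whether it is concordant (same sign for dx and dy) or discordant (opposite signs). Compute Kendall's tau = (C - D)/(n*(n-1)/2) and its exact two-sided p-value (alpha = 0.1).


Step 1: Enumerate the 45 unordered pairs (i,j) with i<j and classify each by sign(x_j-x_i) * sign(y_j-y_i).
  (1,2):dx=-2,dy=-18->C; (1,3):dx=-1,dy=-7->C; (1,4):dx=+4,dy=-9->D; (1,5):dx=+1,dy=-13->D
  (1,6):dx=-7,dy=-1->C; (1,7):dx=-6,dy=-6->C; (1,8):dx=+5,dy=-16->D; (1,9):dx=-3,dy=-11->C
  (1,10):dx=-8,dy=-4->C; (2,3):dx=+1,dy=+11->C; (2,4):dx=+6,dy=+9->C; (2,5):dx=+3,dy=+5->C
  (2,6):dx=-5,dy=+17->D; (2,7):dx=-4,dy=+12->D; (2,8):dx=+7,dy=+2->C; (2,9):dx=-1,dy=+7->D
  (2,10):dx=-6,dy=+14->D; (3,4):dx=+5,dy=-2->D; (3,5):dx=+2,dy=-6->D; (3,6):dx=-6,dy=+6->D
  (3,7):dx=-5,dy=+1->D; (3,8):dx=+6,dy=-9->D; (3,9):dx=-2,dy=-4->C; (3,10):dx=-7,dy=+3->D
  (4,5):dx=-3,dy=-4->C; (4,6):dx=-11,dy=+8->D; (4,7):dx=-10,dy=+3->D; (4,8):dx=+1,dy=-7->D
  (4,9):dx=-7,dy=-2->C; (4,10):dx=-12,dy=+5->D; (5,6):dx=-8,dy=+12->D; (5,7):dx=-7,dy=+7->D
  (5,8):dx=+4,dy=-3->D; (5,9):dx=-4,dy=+2->D; (5,10):dx=-9,dy=+9->D; (6,7):dx=+1,dy=-5->D
  (6,8):dx=+12,dy=-15->D; (6,9):dx=+4,dy=-10->D; (6,10):dx=-1,dy=-3->C; (7,8):dx=+11,dy=-10->D
  (7,9):dx=+3,dy=-5->D; (7,10):dx=-2,dy=+2->D; (8,9):dx=-8,dy=+5->D; (8,10):dx=-13,dy=+12->D
  (9,10):dx=-5,dy=+7->D
Step 2: C = 14, D = 31, total pairs = 45.
Step 3: tau = (C - D)/(n(n-1)/2) = (14 - 31)/45 = -0.377778.
Step 4: Exact two-sided p-value (enumerate n! = 3628800 permutations of y under H0): p = 0.155742.
Step 5: alpha = 0.1. fail to reject H0.

tau_b = -0.3778 (C=14, D=31), p = 0.155742, fail to reject H0.


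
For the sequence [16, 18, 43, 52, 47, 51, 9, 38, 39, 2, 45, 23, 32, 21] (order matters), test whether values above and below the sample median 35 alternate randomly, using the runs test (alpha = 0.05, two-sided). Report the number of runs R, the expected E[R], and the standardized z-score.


Step 1: Compute median = 35; label A = above, B = below.
Labels in order: BBAAAABAABABBB  (n_A = 7, n_B = 7)
Step 2: Count runs R = 7.
Step 3: Under H0 (random ordering), E[R] = 2*n_A*n_B/(n_A+n_B) + 1 = 2*7*7/14 + 1 = 8.0000.
        Var[R] = 2*n_A*n_B*(2*n_A*n_B - n_A - n_B) / ((n_A+n_B)^2 * (n_A+n_B-1)) = 8232/2548 = 3.2308.
        SD[R] = 1.7974.
Step 4: Continuity-corrected z = (R + 0.5 - E[R]) / SD[R] = (7 + 0.5 - 8.0000) / 1.7974 = -0.2782.
Step 5: Two-sided p-value via normal approximation = 2*(1 - Phi(|z|)) = 0.780879.
Step 6: alpha = 0.05. fail to reject H0.

R = 7, z = -0.2782, p = 0.780879, fail to reject H0.


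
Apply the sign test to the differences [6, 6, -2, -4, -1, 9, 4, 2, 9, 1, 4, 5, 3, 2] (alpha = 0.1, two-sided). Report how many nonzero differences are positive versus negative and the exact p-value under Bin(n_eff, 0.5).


Step 1: Discard zero differences. Original n = 14; n_eff = number of nonzero differences = 14.
Nonzero differences (with sign): +6, +6, -2, -4, -1, +9, +4, +2, +9, +1, +4, +5, +3, +2
Step 2: Count signs: positive = 11, negative = 3.
Step 3: Under H0: P(positive) = 0.5, so the number of positives S ~ Bin(14, 0.5).
Step 4: Two-sided exact p-value = sum of Bin(14,0.5) probabilities at or below the observed probability = 0.057373.
Step 5: alpha = 0.1. reject H0.

n_eff = 14, pos = 11, neg = 3, p = 0.057373, reject H0.


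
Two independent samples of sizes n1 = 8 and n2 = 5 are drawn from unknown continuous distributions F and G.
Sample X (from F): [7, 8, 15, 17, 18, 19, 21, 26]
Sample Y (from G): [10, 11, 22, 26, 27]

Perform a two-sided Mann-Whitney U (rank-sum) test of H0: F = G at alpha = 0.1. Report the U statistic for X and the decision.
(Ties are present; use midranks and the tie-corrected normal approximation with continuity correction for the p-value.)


Step 1: Combine and sort all 13 observations; assign midranks.
sorted (value, group): (7,X), (8,X), (10,Y), (11,Y), (15,X), (17,X), (18,X), (19,X), (21,X), (22,Y), (26,X), (26,Y), (27,Y)
ranks: 7->1, 8->2, 10->3, 11->4, 15->5, 17->6, 18->7, 19->8, 21->9, 22->10, 26->11.5, 26->11.5, 27->13
Step 2: Rank sum for X: R1 = 1 + 2 + 5 + 6 + 7 + 8 + 9 + 11.5 = 49.5.
Step 3: U_X = R1 - n1(n1+1)/2 = 49.5 - 8*9/2 = 49.5 - 36 = 13.5.
       U_Y = n1*n2 - U_X = 40 - 13.5 = 26.5.
Step 4: Ties are present, so use the tie-corrected normal approximation (with continuity correction) for the p-value.
Step 5: p-value = 0.379120; compare to alpha = 0.1. fail to reject H0.

U_X = 13.5, p = 0.379120, fail to reject H0 at alpha = 0.1.


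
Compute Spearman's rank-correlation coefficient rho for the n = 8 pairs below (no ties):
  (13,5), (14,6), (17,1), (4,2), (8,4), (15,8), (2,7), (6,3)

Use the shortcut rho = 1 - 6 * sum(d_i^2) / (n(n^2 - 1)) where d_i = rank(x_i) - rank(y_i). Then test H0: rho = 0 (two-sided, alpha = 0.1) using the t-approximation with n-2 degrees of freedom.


Step 1: Rank x and y separately (midranks; no ties here).
rank(x): 13->5, 14->6, 17->8, 4->2, 8->4, 15->7, 2->1, 6->3
rank(y): 5->5, 6->6, 1->1, 2->2, 4->4, 8->8, 7->7, 3->3
Step 2: d_i = R_x(i) - R_y(i); compute d_i^2.
  (5-5)^2=0, (6-6)^2=0, (8-1)^2=49, (2-2)^2=0, (4-4)^2=0, (7-8)^2=1, (1-7)^2=36, (3-3)^2=0
sum(d^2) = 86.
Step 3: rho = 1 - 6*86 / (8*(8^2 - 1)) = 1 - 516/504 = -0.023810.
Step 4: Under H0, t = rho * sqrt((n-2)/(1-rho^2)) = -0.0583 ~ t(6).
Step 5: Two-sided p-value from the t-distribution with 6 df = 0.955374.
Step 6: alpha = 0.1. fail to reject H0.

rho = -0.0238, p = 0.955374, fail to reject H0 at alpha = 0.1.


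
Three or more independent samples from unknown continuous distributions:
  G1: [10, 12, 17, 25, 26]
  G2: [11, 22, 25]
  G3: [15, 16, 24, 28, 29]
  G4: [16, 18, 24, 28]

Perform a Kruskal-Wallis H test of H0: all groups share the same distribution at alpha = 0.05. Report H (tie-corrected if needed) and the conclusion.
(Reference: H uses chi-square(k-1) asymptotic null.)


Step 1: Combine all N = 17 observations and assign midranks.
sorted (value, group, rank): (10,G1,1), (11,G2,2), (12,G1,3), (15,G3,4), (16,G3,5.5), (16,G4,5.5), (17,G1,7), (18,G4,8), (22,G2,9), (24,G3,10.5), (24,G4,10.5), (25,G1,12.5), (25,G2,12.5), (26,G1,14), (28,G3,15.5), (28,G4,15.5), (29,G3,17)
Step 2: Sum ranks within each group.
R_1 = 37.5 (n_1 = 5)
R_2 = 23.5 (n_2 = 3)
R_3 = 52.5 (n_3 = 5)
R_4 = 39.5 (n_4 = 4)
Step 3: H = 12/(N(N+1)) * sum(R_i^2/n_i) - 3(N+1)
     = 12/(17*18) * (37.5^2/5 + 23.5^2/3 + 52.5^2/5 + 39.5^2/4) - 3*18
     = 0.039216 * 1406.65 - 54
     = 1.162582.
Step 4: Ties present; correction factor C = 1 - 24/(17^3 - 17) = 0.995098. Corrected H = 1.162582 / 0.995098 = 1.168309.
Step 5: Under H0, H ~ chi^2(3); p-value = 0.760615.
Step 6: alpha = 0.05. fail to reject H0.

H = 1.1683, df = 3, p = 0.760615, fail to reject H0.


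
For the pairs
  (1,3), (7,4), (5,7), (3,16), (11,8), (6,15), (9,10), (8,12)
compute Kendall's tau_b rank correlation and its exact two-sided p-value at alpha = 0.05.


Step 1: Enumerate the 28 unordered pairs (i,j) with i<j and classify each by sign(x_j-x_i) * sign(y_j-y_i).
  (1,2):dx=+6,dy=+1->C; (1,3):dx=+4,dy=+4->C; (1,4):dx=+2,dy=+13->C; (1,5):dx=+10,dy=+5->C
  (1,6):dx=+5,dy=+12->C; (1,7):dx=+8,dy=+7->C; (1,8):dx=+7,dy=+9->C; (2,3):dx=-2,dy=+3->D
  (2,4):dx=-4,dy=+12->D; (2,5):dx=+4,dy=+4->C; (2,6):dx=-1,dy=+11->D; (2,7):dx=+2,dy=+6->C
  (2,8):dx=+1,dy=+8->C; (3,4):dx=-2,dy=+9->D; (3,5):dx=+6,dy=+1->C; (3,6):dx=+1,dy=+8->C
  (3,7):dx=+4,dy=+3->C; (3,8):dx=+3,dy=+5->C; (4,5):dx=+8,dy=-8->D; (4,6):dx=+3,dy=-1->D
  (4,7):dx=+6,dy=-6->D; (4,8):dx=+5,dy=-4->D; (5,6):dx=-5,dy=+7->D; (5,7):dx=-2,dy=+2->D
  (5,8):dx=-3,dy=+4->D; (6,7):dx=+3,dy=-5->D; (6,8):dx=+2,dy=-3->D; (7,8):dx=-1,dy=+2->D
Step 2: C = 14, D = 14, total pairs = 28.
Step 3: tau = (C - D)/(n(n-1)/2) = (14 - 14)/28 = 0.000000.
Step 4: Exact two-sided p-value (enumerate n! = 40320 permutations of y under H0): p = 1.000000.
Step 5: alpha = 0.05. fail to reject H0.

tau_b = 0.0000 (C=14, D=14), p = 1.000000, fail to reject H0.


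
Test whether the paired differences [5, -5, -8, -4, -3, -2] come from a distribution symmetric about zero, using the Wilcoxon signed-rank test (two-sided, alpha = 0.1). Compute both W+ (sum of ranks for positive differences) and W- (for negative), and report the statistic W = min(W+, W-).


Step 1: Drop any zero differences (none here) and take |d_i|.
|d| = [5, 5, 8, 4, 3, 2]
Step 2: Midrank |d_i| (ties get averaged ranks).
ranks: |5|->4.5, |5|->4.5, |8|->6, |4|->3, |3|->2, |2|->1
Step 3: Attach original signs; sum ranks with positive sign and with negative sign.
W+ = 4.5 = 4.5
W- = 4.5 + 6 + 3 + 2 + 1 = 16.5
(Check: W+ + W- = 21 should equal n(n+1)/2 = 21.)
Step 4: Test statistic W = min(W+, W-) = 4.5.
Step 5: Ties in |d|, so use the tie-corrected normal approximation.
        E[W] = n(n+1)/4 = 6*7/4 = 10.5.
        Tie groups: |d|=5 (t=2); sum(t^3 - t) = 6.
        Var[W] = n(n+1)(2n+1)/24 - sum(t^3-t)/48 = 546/24 - 6/48 = 22.625.
        z = (W - E[W]) / sqrt(Var[W]) = (4.5 - 10.5) / 4.7566 = -1.2614.
        Two-sided p = 2*Phi(z) = 0.207160.
Step 6: alpha = 0.1. fail to reject H0.

W+ = 4.5, W- = 16.5, W = min = 4.5, p = 0.207160, fail to reject H0.


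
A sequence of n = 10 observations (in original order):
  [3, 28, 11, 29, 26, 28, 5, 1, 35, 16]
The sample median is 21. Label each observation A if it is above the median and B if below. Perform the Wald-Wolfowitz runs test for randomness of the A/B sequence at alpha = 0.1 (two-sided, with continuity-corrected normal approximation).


Step 1: Compute median = 21; label A = above, B = below.
Labels in order: BABAAABBAB  (n_A = 5, n_B = 5)
Step 2: Count runs R = 7.
Step 3: Under H0 (random ordering), E[R] = 2*n_A*n_B/(n_A+n_B) + 1 = 2*5*5/10 + 1 = 6.0000.
        Var[R] = 2*n_A*n_B*(2*n_A*n_B - n_A - n_B) / ((n_A+n_B)^2 * (n_A+n_B-1)) = 2000/900 = 2.2222.
        SD[R] = 1.4907.
Step 4: Continuity-corrected z = (R - 0.5 - E[R]) / SD[R] = (7 - 0.5 - 6.0000) / 1.4907 = 0.3354.
Step 5: Two-sided p-value via normal approximation = 2*(1 - Phi(|z|)) = 0.737316.
Step 6: alpha = 0.1. fail to reject H0.

R = 7, z = 0.3354, p = 0.737316, fail to reject H0.


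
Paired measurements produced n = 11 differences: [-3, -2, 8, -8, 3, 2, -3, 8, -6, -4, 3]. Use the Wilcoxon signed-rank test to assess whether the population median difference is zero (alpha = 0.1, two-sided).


Step 1: Drop any zero differences (none here) and take |d_i|.
|d| = [3, 2, 8, 8, 3, 2, 3, 8, 6, 4, 3]
Step 2: Midrank |d_i| (ties get averaged ranks).
ranks: |3|->4.5, |2|->1.5, |8|->10, |8|->10, |3|->4.5, |2|->1.5, |3|->4.5, |8|->10, |6|->8, |4|->7, |3|->4.5
Step 3: Attach original signs; sum ranks with positive sign and with negative sign.
W+ = 10 + 4.5 + 1.5 + 10 + 4.5 = 30.5
W- = 4.5 + 1.5 + 10 + 4.5 + 8 + 7 = 35.5
(Check: W+ + W- = 66 should equal n(n+1)/2 = 66.)
Step 4: Test statistic W = min(W+, W-) = 30.5.
Step 5: Ties in |d|, so use the tie-corrected normal approximation.
        E[W] = n(n+1)/4 = 11*12/4 = 33.
        Tie groups: |d|=2 (t=2), |d|=3 (t=4), |d|=8 (t=3); sum(t^3 - t) = 90.
        Var[W] = n(n+1)(2n+1)/24 - sum(t^3-t)/48 = 3036/24 - 90/48 = 124.625.
        z = (W - E[W]) / sqrt(Var[W]) = (30.5 - 33) / 11.1636 = -0.2239.
        Two-sided p = 2*Phi(z) = 0.822802.
Step 6: alpha = 0.1. fail to reject H0.

W+ = 30.5, W- = 35.5, W = min = 30.5, p = 0.822802, fail to reject H0.


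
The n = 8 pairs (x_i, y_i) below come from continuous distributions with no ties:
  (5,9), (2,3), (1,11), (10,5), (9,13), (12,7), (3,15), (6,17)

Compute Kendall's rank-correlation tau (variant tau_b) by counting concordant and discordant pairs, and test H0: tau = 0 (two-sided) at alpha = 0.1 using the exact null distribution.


Step 1: Enumerate the 28 unordered pairs (i,j) with i<j and classify each by sign(x_j-x_i) * sign(y_j-y_i).
  (1,2):dx=-3,dy=-6->C; (1,3):dx=-4,dy=+2->D; (1,4):dx=+5,dy=-4->D; (1,5):dx=+4,dy=+4->C
  (1,6):dx=+7,dy=-2->D; (1,7):dx=-2,dy=+6->D; (1,8):dx=+1,dy=+8->C; (2,3):dx=-1,dy=+8->D
  (2,4):dx=+8,dy=+2->C; (2,5):dx=+7,dy=+10->C; (2,6):dx=+10,dy=+4->C; (2,7):dx=+1,dy=+12->C
  (2,8):dx=+4,dy=+14->C; (3,4):dx=+9,dy=-6->D; (3,5):dx=+8,dy=+2->C; (3,6):dx=+11,dy=-4->D
  (3,7):dx=+2,dy=+4->C; (3,8):dx=+5,dy=+6->C; (4,5):dx=-1,dy=+8->D; (4,6):dx=+2,dy=+2->C
  (4,7):dx=-7,dy=+10->D; (4,8):dx=-4,dy=+12->D; (5,6):dx=+3,dy=-6->D; (5,7):dx=-6,dy=+2->D
  (5,8):dx=-3,dy=+4->D; (6,7):dx=-9,dy=+8->D; (6,8):dx=-6,dy=+10->D; (7,8):dx=+3,dy=+2->C
Step 2: C = 13, D = 15, total pairs = 28.
Step 3: tau = (C - D)/(n(n-1)/2) = (13 - 15)/28 = -0.071429.
Step 4: Exact two-sided p-value (enumerate n! = 40320 permutations of y under H0): p = 0.904861.
Step 5: alpha = 0.1. fail to reject H0.

tau_b = -0.0714 (C=13, D=15), p = 0.904861, fail to reject H0.


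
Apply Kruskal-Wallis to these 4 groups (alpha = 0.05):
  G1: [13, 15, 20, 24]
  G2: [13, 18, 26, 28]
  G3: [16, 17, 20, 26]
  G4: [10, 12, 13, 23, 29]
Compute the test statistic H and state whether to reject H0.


Step 1: Combine all N = 17 observations and assign midranks.
sorted (value, group, rank): (10,G4,1), (12,G4,2), (13,G1,4), (13,G2,4), (13,G4,4), (15,G1,6), (16,G3,7), (17,G3,8), (18,G2,9), (20,G1,10.5), (20,G3,10.5), (23,G4,12), (24,G1,13), (26,G2,14.5), (26,G3,14.5), (28,G2,16), (29,G4,17)
Step 2: Sum ranks within each group.
R_1 = 33.5 (n_1 = 4)
R_2 = 43.5 (n_2 = 4)
R_3 = 40 (n_3 = 4)
R_4 = 36 (n_4 = 5)
Step 3: H = 12/(N(N+1)) * sum(R_i^2/n_i) - 3(N+1)
     = 12/(17*18) * (33.5^2/4 + 43.5^2/4 + 40^2/4 + 36^2/5) - 3*18
     = 0.039216 * 1412.83 - 54
     = 1.404902.
Step 4: Ties present; correction factor C = 1 - 36/(17^3 - 17) = 0.992647. Corrected H = 1.404902 / 0.992647 = 1.415309.
Step 5: Under H0, H ~ chi^2(3); p-value = 0.701950.
Step 6: alpha = 0.05. fail to reject H0.

H = 1.4153, df = 3, p = 0.701950, fail to reject H0.


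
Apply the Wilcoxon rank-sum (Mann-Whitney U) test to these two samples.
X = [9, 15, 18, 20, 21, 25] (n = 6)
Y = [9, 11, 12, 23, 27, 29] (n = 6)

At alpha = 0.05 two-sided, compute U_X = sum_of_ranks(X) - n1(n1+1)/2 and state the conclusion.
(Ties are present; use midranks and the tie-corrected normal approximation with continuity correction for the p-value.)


Step 1: Combine and sort all 12 observations; assign midranks.
sorted (value, group): (9,X), (9,Y), (11,Y), (12,Y), (15,X), (18,X), (20,X), (21,X), (23,Y), (25,X), (27,Y), (29,Y)
ranks: 9->1.5, 9->1.5, 11->3, 12->4, 15->5, 18->6, 20->7, 21->8, 23->9, 25->10, 27->11, 29->12
Step 2: Rank sum for X: R1 = 1.5 + 5 + 6 + 7 + 8 + 10 = 37.5.
Step 3: U_X = R1 - n1(n1+1)/2 = 37.5 - 6*7/2 = 37.5 - 21 = 16.5.
       U_Y = n1*n2 - U_X = 36 - 16.5 = 19.5.
Step 4: Ties are present, so use the tie-corrected normal approximation (with continuity correction) for the p-value.
Step 5: p-value = 0.872559; compare to alpha = 0.05. fail to reject H0.

U_X = 16.5, p = 0.872559, fail to reject H0 at alpha = 0.05.


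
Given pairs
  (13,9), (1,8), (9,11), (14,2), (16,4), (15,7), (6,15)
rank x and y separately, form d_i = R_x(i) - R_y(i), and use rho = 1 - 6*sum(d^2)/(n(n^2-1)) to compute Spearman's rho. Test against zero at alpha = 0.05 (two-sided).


Step 1: Rank x and y separately (midranks; no ties here).
rank(x): 13->4, 1->1, 9->3, 14->5, 16->7, 15->6, 6->2
rank(y): 9->5, 8->4, 11->6, 2->1, 4->2, 7->3, 15->7
Step 2: d_i = R_x(i) - R_y(i); compute d_i^2.
  (4-5)^2=1, (1-4)^2=9, (3-6)^2=9, (5-1)^2=16, (7-2)^2=25, (6-3)^2=9, (2-7)^2=25
sum(d^2) = 94.
Step 3: rho = 1 - 6*94 / (7*(7^2 - 1)) = 1 - 564/336 = -0.678571.
Step 4: Under H0, t = rho * sqrt((n-2)/(1-rho^2)) = -2.0657 ~ t(5).
Step 5: Two-sided p-value from the t-distribution with 5 df = 0.093750.
Step 6: alpha = 0.05. fail to reject H0.

rho = -0.6786, p = 0.093750, fail to reject H0 at alpha = 0.05.


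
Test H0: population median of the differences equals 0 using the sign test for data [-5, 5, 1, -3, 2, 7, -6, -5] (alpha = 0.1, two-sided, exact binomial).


Step 1: Discard zero differences. Original n = 8; n_eff = number of nonzero differences = 8.
Nonzero differences (with sign): -5, +5, +1, -3, +2, +7, -6, -5
Step 2: Count signs: positive = 4, negative = 4.
Step 3: Under H0: P(positive) = 0.5, so the number of positives S ~ Bin(8, 0.5).
Step 4: Two-sided exact p-value = sum of Bin(8,0.5) probabilities at or below the observed probability = 1.000000.
Step 5: alpha = 0.1. fail to reject H0.

n_eff = 8, pos = 4, neg = 4, p = 1.000000, fail to reject H0.


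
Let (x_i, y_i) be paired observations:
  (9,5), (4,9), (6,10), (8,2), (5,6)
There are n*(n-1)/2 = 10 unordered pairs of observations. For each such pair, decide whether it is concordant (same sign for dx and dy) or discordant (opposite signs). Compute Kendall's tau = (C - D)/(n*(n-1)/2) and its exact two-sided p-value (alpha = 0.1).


Step 1: Enumerate the 10 unordered pairs (i,j) with i<j and classify each by sign(x_j-x_i) * sign(y_j-y_i).
  (1,2):dx=-5,dy=+4->D; (1,3):dx=-3,dy=+5->D; (1,4):dx=-1,dy=-3->C; (1,5):dx=-4,dy=+1->D
  (2,3):dx=+2,dy=+1->C; (2,4):dx=+4,dy=-7->D; (2,5):dx=+1,dy=-3->D; (3,4):dx=+2,dy=-8->D
  (3,5):dx=-1,dy=-4->C; (4,5):dx=-3,dy=+4->D
Step 2: C = 3, D = 7, total pairs = 10.
Step 3: tau = (C - D)/(n(n-1)/2) = (3 - 7)/10 = -0.400000.
Step 4: Exact two-sided p-value (enumerate n! = 120 permutations of y under H0): p = 0.483333.
Step 5: alpha = 0.1. fail to reject H0.

tau_b = -0.4000 (C=3, D=7), p = 0.483333, fail to reject H0.


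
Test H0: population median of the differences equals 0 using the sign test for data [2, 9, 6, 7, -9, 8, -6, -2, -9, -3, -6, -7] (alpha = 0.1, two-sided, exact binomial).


Step 1: Discard zero differences. Original n = 12; n_eff = number of nonzero differences = 12.
Nonzero differences (with sign): +2, +9, +6, +7, -9, +8, -6, -2, -9, -3, -6, -7
Step 2: Count signs: positive = 5, negative = 7.
Step 3: Under H0: P(positive) = 0.5, so the number of positives S ~ Bin(12, 0.5).
Step 4: Two-sided exact p-value = sum of Bin(12,0.5) probabilities at or below the observed probability = 0.774414.
Step 5: alpha = 0.1. fail to reject H0.

n_eff = 12, pos = 5, neg = 7, p = 0.774414, fail to reject H0.


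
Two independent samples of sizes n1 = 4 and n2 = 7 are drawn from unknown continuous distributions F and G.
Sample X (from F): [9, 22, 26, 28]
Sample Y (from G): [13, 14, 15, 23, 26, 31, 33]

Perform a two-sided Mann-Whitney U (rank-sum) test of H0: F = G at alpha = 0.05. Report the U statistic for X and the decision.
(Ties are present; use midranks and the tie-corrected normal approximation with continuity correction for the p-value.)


Step 1: Combine and sort all 11 observations; assign midranks.
sorted (value, group): (9,X), (13,Y), (14,Y), (15,Y), (22,X), (23,Y), (26,X), (26,Y), (28,X), (31,Y), (33,Y)
ranks: 9->1, 13->2, 14->3, 15->4, 22->5, 23->6, 26->7.5, 26->7.5, 28->9, 31->10, 33->11
Step 2: Rank sum for X: R1 = 1 + 5 + 7.5 + 9 = 22.5.
Step 3: U_X = R1 - n1(n1+1)/2 = 22.5 - 4*5/2 = 22.5 - 10 = 12.5.
       U_Y = n1*n2 - U_X = 28 - 12.5 = 15.5.
Step 4: Ties are present, so use the tie-corrected normal approximation (with continuity correction) for the p-value.
Step 5: p-value = 0.849769; compare to alpha = 0.05. fail to reject H0.

U_X = 12.5, p = 0.849769, fail to reject H0 at alpha = 0.05.


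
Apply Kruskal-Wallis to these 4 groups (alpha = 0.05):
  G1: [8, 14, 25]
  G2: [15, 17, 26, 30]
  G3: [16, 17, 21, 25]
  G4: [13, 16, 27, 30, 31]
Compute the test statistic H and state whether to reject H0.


Step 1: Combine all N = 16 observations and assign midranks.
sorted (value, group, rank): (8,G1,1), (13,G4,2), (14,G1,3), (15,G2,4), (16,G3,5.5), (16,G4,5.5), (17,G2,7.5), (17,G3,7.5), (21,G3,9), (25,G1,10.5), (25,G3,10.5), (26,G2,12), (27,G4,13), (30,G2,14.5), (30,G4,14.5), (31,G4,16)
Step 2: Sum ranks within each group.
R_1 = 14.5 (n_1 = 3)
R_2 = 38 (n_2 = 4)
R_3 = 32.5 (n_3 = 4)
R_4 = 51 (n_4 = 5)
Step 3: H = 12/(N(N+1)) * sum(R_i^2/n_i) - 3(N+1)
     = 12/(16*17) * (14.5^2/3 + 38^2/4 + 32.5^2/4 + 51^2/5) - 3*17
     = 0.044118 * 1215.35 - 51
     = 2.618199.
Step 4: Ties present; correction factor C = 1 - 24/(16^3 - 16) = 0.994118. Corrected H = 2.618199 / 0.994118 = 2.633691.
Step 5: Under H0, H ~ chi^2(3); p-value = 0.451614.
Step 6: alpha = 0.05. fail to reject H0.

H = 2.6337, df = 3, p = 0.451614, fail to reject H0.


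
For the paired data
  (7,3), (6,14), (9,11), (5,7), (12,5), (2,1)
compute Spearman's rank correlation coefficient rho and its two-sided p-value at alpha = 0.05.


Step 1: Rank x and y separately (midranks; no ties here).
rank(x): 7->4, 6->3, 9->5, 5->2, 12->6, 2->1
rank(y): 3->2, 14->6, 11->5, 7->4, 5->3, 1->1
Step 2: d_i = R_x(i) - R_y(i); compute d_i^2.
  (4-2)^2=4, (3-6)^2=9, (5-5)^2=0, (2-4)^2=4, (6-3)^2=9, (1-1)^2=0
sum(d^2) = 26.
Step 3: rho = 1 - 6*26 / (6*(6^2 - 1)) = 1 - 156/210 = 0.257143.
Step 4: Under H0, t = rho * sqrt((n-2)/(1-rho^2)) = 0.5322 ~ t(4).
Step 5: Two-sided p-value from the t-distribution with 4 df = 0.622787.
Step 6: alpha = 0.05. fail to reject H0.

rho = 0.2571, p = 0.622787, fail to reject H0 at alpha = 0.05.


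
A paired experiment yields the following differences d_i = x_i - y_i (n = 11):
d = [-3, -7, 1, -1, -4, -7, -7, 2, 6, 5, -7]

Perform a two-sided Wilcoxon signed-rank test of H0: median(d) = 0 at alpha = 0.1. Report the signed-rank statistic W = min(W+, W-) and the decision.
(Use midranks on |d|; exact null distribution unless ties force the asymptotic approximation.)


Step 1: Drop any zero differences (none here) and take |d_i|.
|d| = [3, 7, 1, 1, 4, 7, 7, 2, 6, 5, 7]
Step 2: Midrank |d_i| (ties get averaged ranks).
ranks: |3|->4, |7|->9.5, |1|->1.5, |1|->1.5, |4|->5, |7|->9.5, |7|->9.5, |2|->3, |6|->7, |5|->6, |7|->9.5
Step 3: Attach original signs; sum ranks with positive sign and with negative sign.
W+ = 1.5 + 3 + 7 + 6 = 17.5
W- = 4 + 9.5 + 1.5 + 5 + 9.5 + 9.5 + 9.5 = 48.5
(Check: W+ + W- = 66 should equal n(n+1)/2 = 66.)
Step 4: Test statistic W = min(W+, W-) = 17.5.
Step 5: Ties in |d|, so use the tie-corrected normal approximation.
        E[W] = n(n+1)/4 = 11*12/4 = 33.
        Tie groups: |d|=1 (t=2), |d|=7 (t=4); sum(t^3 - t) = 66.
        Var[W] = n(n+1)(2n+1)/24 - sum(t^3-t)/48 = 3036/24 - 66/48 = 125.125.
        z = (W - E[W]) / sqrt(Var[W]) = (17.5 - 33) / 11.1859 = -1.3857.
        Two-sided p = 2*Phi(z) = 0.165848.
Step 6: alpha = 0.1. fail to reject H0.

W+ = 17.5, W- = 48.5, W = min = 17.5, p = 0.165848, fail to reject H0.


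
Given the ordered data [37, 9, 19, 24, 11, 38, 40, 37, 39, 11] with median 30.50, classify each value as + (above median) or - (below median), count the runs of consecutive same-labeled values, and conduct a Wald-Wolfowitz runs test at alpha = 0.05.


Step 1: Compute median = 30.50; label A = above, B = below.
Labels in order: ABBBBAAAAB  (n_A = 5, n_B = 5)
Step 2: Count runs R = 4.
Step 3: Under H0 (random ordering), E[R] = 2*n_A*n_B/(n_A+n_B) + 1 = 2*5*5/10 + 1 = 6.0000.
        Var[R] = 2*n_A*n_B*(2*n_A*n_B - n_A - n_B) / ((n_A+n_B)^2 * (n_A+n_B-1)) = 2000/900 = 2.2222.
        SD[R] = 1.4907.
Step 4: Continuity-corrected z = (R + 0.5 - E[R]) / SD[R] = (4 + 0.5 - 6.0000) / 1.4907 = -1.0062.
Step 5: Two-sided p-value via normal approximation = 2*(1 - Phi(|z|)) = 0.314305.
Step 6: alpha = 0.05. fail to reject H0.

R = 4, z = -1.0062, p = 0.314305, fail to reject H0.


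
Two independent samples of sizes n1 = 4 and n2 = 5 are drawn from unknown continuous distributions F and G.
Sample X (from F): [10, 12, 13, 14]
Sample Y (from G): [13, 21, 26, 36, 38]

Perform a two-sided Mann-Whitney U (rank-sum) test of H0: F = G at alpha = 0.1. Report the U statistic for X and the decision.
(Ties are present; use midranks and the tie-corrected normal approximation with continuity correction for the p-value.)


Step 1: Combine and sort all 9 observations; assign midranks.
sorted (value, group): (10,X), (12,X), (13,X), (13,Y), (14,X), (21,Y), (26,Y), (36,Y), (38,Y)
ranks: 10->1, 12->2, 13->3.5, 13->3.5, 14->5, 21->6, 26->7, 36->8, 38->9
Step 2: Rank sum for X: R1 = 1 + 2 + 3.5 + 5 = 11.5.
Step 3: U_X = R1 - n1(n1+1)/2 = 11.5 - 4*5/2 = 11.5 - 10 = 1.5.
       U_Y = n1*n2 - U_X = 20 - 1.5 = 18.5.
Step 4: Ties are present, so use the tie-corrected normal approximation (with continuity correction) for the p-value.
Step 5: p-value = 0.049090; compare to alpha = 0.1. reject H0.

U_X = 1.5, p = 0.049090, reject H0 at alpha = 0.1.


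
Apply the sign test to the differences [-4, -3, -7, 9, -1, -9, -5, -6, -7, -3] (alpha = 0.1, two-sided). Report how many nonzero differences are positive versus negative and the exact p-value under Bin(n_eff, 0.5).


Step 1: Discard zero differences. Original n = 10; n_eff = number of nonzero differences = 10.
Nonzero differences (with sign): -4, -3, -7, +9, -1, -9, -5, -6, -7, -3
Step 2: Count signs: positive = 1, negative = 9.
Step 3: Under H0: P(positive) = 0.5, so the number of positives S ~ Bin(10, 0.5).
Step 4: Two-sided exact p-value = sum of Bin(10,0.5) probabilities at or below the observed probability = 0.021484.
Step 5: alpha = 0.1. reject H0.

n_eff = 10, pos = 1, neg = 9, p = 0.021484, reject H0.


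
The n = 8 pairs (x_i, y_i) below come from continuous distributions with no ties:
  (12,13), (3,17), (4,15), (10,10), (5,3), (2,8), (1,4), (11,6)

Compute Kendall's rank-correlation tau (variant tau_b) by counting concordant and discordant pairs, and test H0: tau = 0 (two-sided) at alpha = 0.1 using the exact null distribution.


Step 1: Enumerate the 28 unordered pairs (i,j) with i<j and classify each by sign(x_j-x_i) * sign(y_j-y_i).
  (1,2):dx=-9,dy=+4->D; (1,3):dx=-8,dy=+2->D; (1,4):dx=-2,dy=-3->C; (1,5):dx=-7,dy=-10->C
  (1,6):dx=-10,dy=-5->C; (1,7):dx=-11,dy=-9->C; (1,8):dx=-1,dy=-7->C; (2,3):dx=+1,dy=-2->D
  (2,4):dx=+7,dy=-7->D; (2,5):dx=+2,dy=-14->D; (2,6):dx=-1,dy=-9->C; (2,7):dx=-2,dy=-13->C
  (2,8):dx=+8,dy=-11->D; (3,4):dx=+6,dy=-5->D; (3,5):dx=+1,dy=-12->D; (3,6):dx=-2,dy=-7->C
  (3,7):dx=-3,dy=-11->C; (3,8):dx=+7,dy=-9->D; (4,5):dx=-5,dy=-7->C; (4,6):dx=-8,dy=-2->C
  (4,7):dx=-9,dy=-6->C; (4,8):dx=+1,dy=-4->D; (5,6):dx=-3,dy=+5->D; (5,7):dx=-4,dy=+1->D
  (5,8):dx=+6,dy=+3->C; (6,7):dx=-1,dy=-4->C; (6,8):dx=+9,dy=-2->D; (7,8):dx=+10,dy=+2->C
Step 2: C = 15, D = 13, total pairs = 28.
Step 3: tau = (C - D)/(n(n-1)/2) = (15 - 13)/28 = 0.071429.
Step 4: Exact two-sided p-value (enumerate n! = 40320 permutations of y under H0): p = 0.904861.
Step 5: alpha = 0.1. fail to reject H0.

tau_b = 0.0714 (C=15, D=13), p = 0.904861, fail to reject H0.
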